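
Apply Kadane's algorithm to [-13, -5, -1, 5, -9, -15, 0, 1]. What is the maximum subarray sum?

Using Kadane's algorithm on [-13, -5, -1, 5, -9, -15, 0, 1]:

Scanning through the array:
Position 1 (value -5): max_ending_here = -5, max_so_far = -5
Position 2 (value -1): max_ending_here = -1, max_so_far = -1
Position 3 (value 5): max_ending_here = 5, max_so_far = 5
Position 4 (value -9): max_ending_here = -4, max_so_far = 5
Position 5 (value -15): max_ending_here = -15, max_so_far = 5
Position 6 (value 0): max_ending_here = 0, max_so_far = 5
Position 7 (value 1): max_ending_here = 1, max_so_far = 5

Maximum subarray: [5]
Maximum sum: 5

The maximum subarray is [5] with sum 5. This subarray runs from index 3 to index 3.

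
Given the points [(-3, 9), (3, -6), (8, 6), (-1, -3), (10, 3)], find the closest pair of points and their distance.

Computing all pairwise distances among 5 points:

d((-3, 9), (3, -6)) = 16.1555
d((-3, 9), (8, 6)) = 11.4018
d((-3, 9), (-1, -3)) = 12.1655
d((-3, 9), (10, 3)) = 14.3178
d((3, -6), (8, 6)) = 13.0
d((3, -6), (-1, -3)) = 5.0
d((3, -6), (10, 3)) = 11.4018
d((8, 6), (-1, -3)) = 12.7279
d((8, 6), (10, 3)) = 3.6056 <-- minimum
d((-1, -3), (10, 3)) = 12.53

Closest pair: (8, 6) and (10, 3) with distance 3.6056

The closest pair is (8, 6) and (10, 3) with Euclidean distance 3.6056. For 5 points, brute-force pairwise comparison is shown above. For large n, the divide-and-conquer algorithm (sort by x, recurse on halves, check the dividing strip) achieves O(n log n).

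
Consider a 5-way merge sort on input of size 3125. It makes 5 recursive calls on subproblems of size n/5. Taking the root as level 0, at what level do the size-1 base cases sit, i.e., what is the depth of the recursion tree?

For divide and conquer with division factor 5:

Problem sizes at each level:
Level 0: 3125
Level 1: 625
Level 2: 125
Level 3: 25
Level 4: 5
Level 5: 1

The root is level 0 and the size-1 base case is level 5 (the tree spans levels 0 through 5, i.e. 6 levels counting the root), so the depth is the number of divisions: log_5(3125) = 5

The recursion tree depth is log_5(3125) = 5. At each level, the problem size is divided by 5, so it takes 5 divisions to reduce to a base case of size 1. The algorithm makes 5 recursive calls at each level.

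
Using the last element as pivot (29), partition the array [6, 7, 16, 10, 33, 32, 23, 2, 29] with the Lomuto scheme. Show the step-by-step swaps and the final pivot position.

Lomuto partition with pivot = 29:

Initial array: [6, 7, 16, 10, 33, 32, 23, 2, 29]

arr[0]=6 <= 29: swap with position 0, array becomes [6, 7, 16, 10, 33, 32, 23, 2, 29]
arr[1]=7 <= 29: swap with position 1, array becomes [6, 7, 16, 10, 33, 32, 23, 2, 29]
arr[2]=16 <= 29: swap with position 2, array becomes [6, 7, 16, 10, 33, 32, 23, 2, 29]
arr[3]=10 <= 29: swap with position 3, array becomes [6, 7, 16, 10, 33, 32, 23, 2, 29]
arr[4]=33 > 29: no swap
arr[5]=32 > 29: no swap
arr[6]=23 <= 29: swap with position 4, array becomes [6, 7, 16, 10, 23, 32, 33, 2, 29]
arr[7]=2 <= 29: swap with position 5, array becomes [6, 7, 16, 10, 23, 2, 33, 32, 29]

Place pivot at position 6: [6, 7, 16, 10, 23, 2, 29, 32, 33]
Pivot position: 6

After partitioning with pivot 29, the array becomes [6, 7, 16, 10, 23, 2, 29, 32, 33]. The pivot is placed at index 6. All elements to the left of the pivot are <= 29, and all elements to the right are > 29.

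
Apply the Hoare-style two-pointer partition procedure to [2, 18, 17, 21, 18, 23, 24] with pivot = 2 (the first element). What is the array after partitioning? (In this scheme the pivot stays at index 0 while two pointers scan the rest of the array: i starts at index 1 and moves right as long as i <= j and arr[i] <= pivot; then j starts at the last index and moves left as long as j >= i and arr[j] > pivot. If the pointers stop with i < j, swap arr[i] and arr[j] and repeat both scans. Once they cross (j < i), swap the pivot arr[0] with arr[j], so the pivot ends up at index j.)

Hoare-style two-pointer partition with pivot = 2:

Initial array: [2, 18, 17, 21, 18, 23, 24]

Pointers start at i = 1, j = 6.
i ends at 1, j ends at 0: the pointers have crossed (j < i), so scanning stops.

j = 0, so swapping arr[0] with arr[j] leaves the pivot at position 0: [2, 18, 17, 21, 18, 23, 24]
Pivot position: 0

After partitioning with pivot 2, the array becomes [2, 18, 17, 21, 18, 23, 24]. The pivot is placed at index 0. All elements to the left of the pivot are <= 2, and all elements to the right are > 2.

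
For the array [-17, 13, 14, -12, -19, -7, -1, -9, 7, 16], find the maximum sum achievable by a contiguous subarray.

Using Kadane's algorithm on [-17, 13, 14, -12, -19, -7, -1, -9, 7, 16]:

Scanning through the array:
Position 1 (value 13): max_ending_here = 13, max_so_far = 13
Position 2 (value 14): max_ending_here = 27, max_so_far = 27
Position 3 (value -12): max_ending_here = 15, max_so_far = 27
Position 4 (value -19): max_ending_here = -4, max_so_far = 27
Position 5 (value -7): max_ending_here = -7, max_so_far = 27
Position 6 (value -1): max_ending_here = -1, max_so_far = 27
Position 7 (value -9): max_ending_here = -9, max_so_far = 27
Position 8 (value 7): max_ending_here = 7, max_so_far = 27
Position 9 (value 16): max_ending_here = 23, max_so_far = 27

Maximum subarray: [13, 14]
Maximum sum: 27

The maximum subarray is [13, 14] with sum 27. This subarray runs from index 1 to index 2.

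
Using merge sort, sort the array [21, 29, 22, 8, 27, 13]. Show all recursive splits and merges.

Merge sort trace:

Split: [21, 29, 22, 8, 27, 13] -> [21, 29, 22] and [8, 27, 13]
  Split: [21, 29, 22] -> [21] and [29, 22]
    Split: [29, 22] -> [29] and [22]
    Merge: [29] + [22] -> [22, 29]
  Merge: [21] + [22, 29] -> [21, 22, 29]
  Split: [8, 27, 13] -> [8] and [27, 13]
    Split: [27, 13] -> [27] and [13]
    Merge: [27] + [13] -> [13, 27]
  Merge: [8] + [13, 27] -> [8, 13, 27]
Merge: [21, 22, 29] + [8, 13, 27] -> [8, 13, 21, 22, 27, 29]

Final sorted array: [8, 13, 21, 22, 27, 29]

The merge sort proceeds by recursively splitting the array and merging sorted halves.
After all merges, the sorted array is [8, 13, 21, 22, 27, 29].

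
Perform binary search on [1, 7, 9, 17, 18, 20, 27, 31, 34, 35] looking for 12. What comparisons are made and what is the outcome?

Binary search for 12 in [1, 7, 9, 17, 18, 20, 27, 31, 34, 35]:

lo=0, hi=9, mid=4, arr[mid]=18 -> 18 > 12, search left half
lo=0, hi=3, mid=1, arr[mid]=7 -> 7 < 12, search right half
lo=2, hi=3, mid=2, arr[mid]=9 -> 9 < 12, search right half
lo=3, hi=3, mid=3, arr[mid]=17 -> 17 > 12, search left half
lo=3 > hi=2, target 12 not found

Binary search determines that 12 is not in the array after 4 comparisons. The search space was exhausted without finding the target.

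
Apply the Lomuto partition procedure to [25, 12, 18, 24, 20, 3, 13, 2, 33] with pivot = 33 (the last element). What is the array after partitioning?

Lomuto partition with pivot = 33:

Initial array: [25, 12, 18, 24, 20, 3, 13, 2, 33]

arr[0]=25 <= 33: swap with position 0, array becomes [25, 12, 18, 24, 20, 3, 13, 2, 33]
arr[1]=12 <= 33: swap with position 1, array becomes [25, 12, 18, 24, 20, 3, 13, 2, 33]
arr[2]=18 <= 33: swap with position 2, array becomes [25, 12, 18, 24, 20, 3, 13, 2, 33]
arr[3]=24 <= 33: swap with position 3, array becomes [25, 12, 18, 24, 20, 3, 13, 2, 33]
arr[4]=20 <= 33: swap with position 4, array becomes [25, 12, 18, 24, 20, 3, 13, 2, 33]
arr[5]=3 <= 33: swap with position 5, array becomes [25, 12, 18, 24, 20, 3, 13, 2, 33]
arr[6]=13 <= 33: swap with position 6, array becomes [25, 12, 18, 24, 20, 3, 13, 2, 33]
arr[7]=2 <= 33: swap with position 7, array becomes [25, 12, 18, 24, 20, 3, 13, 2, 33]

Place pivot at position 8: [25, 12, 18, 24, 20, 3, 13, 2, 33]
Pivot position: 8

After partitioning with pivot 33, the array becomes [25, 12, 18, 24, 20, 3, 13, 2, 33]. The pivot is placed at index 8. All elements to the left of the pivot are <= 33, and all elements to the right are > 33.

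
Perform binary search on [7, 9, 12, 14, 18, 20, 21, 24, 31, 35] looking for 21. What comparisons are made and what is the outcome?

Binary search for 21 in [7, 9, 12, 14, 18, 20, 21, 24, 31, 35]:

lo=0, hi=9, mid=4, arr[mid]=18 -> 18 < 21, search right half
lo=5, hi=9, mid=7, arr[mid]=24 -> 24 > 21, search left half
lo=5, hi=6, mid=5, arr[mid]=20 -> 20 < 21, search right half
lo=6, hi=6, mid=6, arr[mid]=21 -> Found target at index 6!

Binary search finds 21 at index 6 after 4 comparisons. The search repeatedly halves the search space by comparing with the middle element.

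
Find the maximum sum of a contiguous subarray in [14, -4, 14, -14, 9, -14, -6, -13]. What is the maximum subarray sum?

Using Kadane's algorithm on [14, -4, 14, -14, 9, -14, -6, -13]:

Scanning through the array:
Position 1 (value -4): max_ending_here = 10, max_so_far = 14
Position 2 (value 14): max_ending_here = 24, max_so_far = 24
Position 3 (value -14): max_ending_here = 10, max_so_far = 24
Position 4 (value 9): max_ending_here = 19, max_so_far = 24
Position 5 (value -14): max_ending_here = 5, max_so_far = 24
Position 6 (value -6): max_ending_here = -1, max_so_far = 24
Position 7 (value -13): max_ending_here = -13, max_so_far = 24

Maximum subarray: [14, -4, 14]
Maximum sum: 24

The maximum subarray is [14, -4, 14] with sum 24. This subarray runs from index 0 to index 2.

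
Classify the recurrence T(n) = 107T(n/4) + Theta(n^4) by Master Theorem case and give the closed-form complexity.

Master Theorem for T(n) = 107T(n/4) + O(n^4):

a = 107, b = 4, c = 4
log_b(a) = log_4(107) = 3.3707

Case 3: c = 4 > log_4(107) = 3.3707
T(n) = O(n^4) = O(n^4)

For T(n) = 107T(n/4) + O(n^4): log_4(107) = 3.3707. This is Case 3 of the Master Theorem (c > log_b(a), work dominated by root), giving O(n^4).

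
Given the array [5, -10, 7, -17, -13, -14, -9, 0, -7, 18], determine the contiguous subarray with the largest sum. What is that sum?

Using Kadane's algorithm on [5, -10, 7, -17, -13, -14, -9, 0, -7, 18]:

Scanning through the array:
Position 1 (value -10): max_ending_here = -5, max_so_far = 5
Position 2 (value 7): max_ending_here = 7, max_so_far = 7
Position 3 (value -17): max_ending_here = -10, max_so_far = 7
Position 4 (value -13): max_ending_here = -13, max_so_far = 7
Position 5 (value -14): max_ending_here = -14, max_so_far = 7
Position 6 (value -9): max_ending_here = -9, max_so_far = 7
Position 7 (value 0): max_ending_here = 0, max_so_far = 7
Position 8 (value -7): max_ending_here = -7, max_so_far = 7
Position 9 (value 18): max_ending_here = 18, max_so_far = 18

Maximum subarray: [18]
Maximum sum: 18

The maximum subarray is [18] with sum 18. This subarray runs from index 9 to index 9.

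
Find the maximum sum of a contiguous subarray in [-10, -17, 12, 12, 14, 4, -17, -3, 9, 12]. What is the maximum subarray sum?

Using Kadane's algorithm on [-10, -17, 12, 12, 14, 4, -17, -3, 9, 12]:

Scanning through the array:
Position 1 (value -17): max_ending_here = -17, max_so_far = -10
Position 2 (value 12): max_ending_here = 12, max_so_far = 12
Position 3 (value 12): max_ending_here = 24, max_so_far = 24
Position 4 (value 14): max_ending_here = 38, max_so_far = 38
Position 5 (value 4): max_ending_here = 42, max_so_far = 42
Position 6 (value -17): max_ending_here = 25, max_so_far = 42
Position 7 (value -3): max_ending_here = 22, max_so_far = 42
Position 8 (value 9): max_ending_here = 31, max_so_far = 42
Position 9 (value 12): max_ending_here = 43, max_so_far = 43

Maximum subarray: [12, 12, 14, 4, -17, -3, 9, 12]
Maximum sum: 43

The maximum subarray is [12, 12, 14, 4, -17, -3, 9, 12] with sum 43. This subarray runs from index 2 to index 9.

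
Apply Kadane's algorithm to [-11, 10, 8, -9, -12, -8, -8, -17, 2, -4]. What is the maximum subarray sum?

Using Kadane's algorithm on [-11, 10, 8, -9, -12, -8, -8, -17, 2, -4]:

Scanning through the array:
Position 1 (value 10): max_ending_here = 10, max_so_far = 10
Position 2 (value 8): max_ending_here = 18, max_so_far = 18
Position 3 (value -9): max_ending_here = 9, max_so_far = 18
Position 4 (value -12): max_ending_here = -3, max_so_far = 18
Position 5 (value -8): max_ending_here = -8, max_so_far = 18
Position 6 (value -8): max_ending_here = -8, max_so_far = 18
Position 7 (value -17): max_ending_here = -17, max_so_far = 18
Position 8 (value 2): max_ending_here = 2, max_so_far = 18
Position 9 (value -4): max_ending_here = -2, max_so_far = 18

Maximum subarray: [10, 8]
Maximum sum: 18

The maximum subarray is [10, 8] with sum 18. This subarray runs from index 1 to index 2.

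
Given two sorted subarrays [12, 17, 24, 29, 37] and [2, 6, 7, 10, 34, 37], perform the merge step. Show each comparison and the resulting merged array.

Merging process:

Compare 12 vs 2: take 2 from right. Merged: [2]
Compare 12 vs 6: take 6 from right. Merged: [2, 6]
Compare 12 vs 7: take 7 from right. Merged: [2, 6, 7]
Compare 12 vs 10: take 10 from right. Merged: [2, 6, 7, 10]
Compare 12 vs 34: take 12 from left. Merged: [2, 6, 7, 10, 12]
Compare 17 vs 34: take 17 from left. Merged: [2, 6, 7, 10, 12, 17]
Compare 24 vs 34: take 24 from left. Merged: [2, 6, 7, 10, 12, 17, 24]
Compare 29 vs 34: take 29 from left. Merged: [2, 6, 7, 10, 12, 17, 24, 29]
Compare 37 vs 34: take 34 from right. Merged: [2, 6, 7, 10, 12, 17, 24, 29, 34]
Compare 37 vs 37: take 37 from left. Merged: [2, 6, 7, 10, 12, 17, 24, 29, 34, 37]
Append remaining from right: [37]. Merged: [2, 6, 7, 10, 12, 17, 24, 29, 34, 37, 37]

Final merged array: [2, 6, 7, 10, 12, 17, 24, 29, 34, 37, 37]
Total comparisons: 10

The merged array is [2, 6, 7, 10, 12, 17, 24, 29, 34, 37, 37], requiring 10 comparisons. The merge step runs in O(n) time where n is the total number of elements.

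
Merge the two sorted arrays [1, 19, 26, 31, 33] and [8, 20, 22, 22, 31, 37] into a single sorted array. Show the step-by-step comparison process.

Merging process:

Compare 1 vs 8: take 1 from left. Merged: [1]
Compare 19 vs 8: take 8 from right. Merged: [1, 8]
Compare 19 vs 20: take 19 from left. Merged: [1, 8, 19]
Compare 26 vs 20: take 20 from right. Merged: [1, 8, 19, 20]
Compare 26 vs 22: take 22 from right. Merged: [1, 8, 19, 20, 22]
Compare 26 vs 22: take 22 from right. Merged: [1, 8, 19, 20, 22, 22]
Compare 26 vs 31: take 26 from left. Merged: [1, 8, 19, 20, 22, 22, 26]
Compare 31 vs 31: take 31 from left. Merged: [1, 8, 19, 20, 22, 22, 26, 31]
Compare 33 vs 31: take 31 from right. Merged: [1, 8, 19, 20, 22, 22, 26, 31, 31]
Compare 33 vs 37: take 33 from left. Merged: [1, 8, 19, 20, 22, 22, 26, 31, 31, 33]
Append remaining from right: [37]. Merged: [1, 8, 19, 20, 22, 22, 26, 31, 31, 33, 37]

Final merged array: [1, 8, 19, 20, 22, 22, 26, 31, 31, 33, 37]
Total comparisons: 10

The merged array is [1, 8, 19, 20, 22, 22, 26, 31, 31, 33, 37], requiring 10 comparisons. The merge step runs in O(n) time where n is the total number of elements.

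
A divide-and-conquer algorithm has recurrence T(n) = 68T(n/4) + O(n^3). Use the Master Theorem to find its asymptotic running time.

Master Theorem for T(n) = 68T(n/4) + O(n^3):

a = 68, b = 4, c = 3
log_b(a) = log_4(68) = 3.0437

Case 1: c = 3 < log_4(68) = 3.0437
T(n) = O(n^(log_4 68))

For T(n) = 68T(n/4) + O(n^3): log_4(68) = 3.0437. This is Case 1 of the Master Theorem (c < log_b(a), work dominated by leaves), giving O(n^(log_4 68)).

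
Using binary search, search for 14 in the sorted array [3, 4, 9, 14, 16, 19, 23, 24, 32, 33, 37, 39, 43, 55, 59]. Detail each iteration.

Binary search for 14 in [3, 4, 9, 14, 16, 19, 23, 24, 32, 33, 37, 39, 43, 55, 59]:

lo=0, hi=14, mid=7, arr[mid]=24 -> 24 > 14, search left half
lo=0, hi=6, mid=3, arr[mid]=14 -> Found target at index 3!

Binary search finds 14 at index 3 after 2 comparisons. The search repeatedly halves the search space by comparing with the middle element.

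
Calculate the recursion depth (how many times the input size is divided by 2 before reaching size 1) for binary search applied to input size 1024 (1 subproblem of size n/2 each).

For divide and conquer with division factor 2:

Problem sizes at each level:
Level 0: 1024
Level 1: 512
Level 2: 256
Level 3: 128
Level 4: 64
Level 5: 32
Level 6: 16
Level 7: 8
Level 8: 4
Level 9: 2
Level 10: 1

The root is level 0 and the size-1 base case is level 10 (the tree spans levels 0 through 10, i.e. 11 levels counting the root), so the depth is the number of divisions: log_2(1024) = 10

The recursion tree depth is log_2(1024) = 10. At each level, the problem size is divided by 2, so it takes 10 divisions to reduce to a base case of size 1. The algorithm makes 1 recursive call at each level.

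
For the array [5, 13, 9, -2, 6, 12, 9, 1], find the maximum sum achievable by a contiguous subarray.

Using Kadane's algorithm on [5, 13, 9, -2, 6, 12, 9, 1]:

Scanning through the array:
Position 1 (value 13): max_ending_here = 18, max_so_far = 18
Position 2 (value 9): max_ending_here = 27, max_so_far = 27
Position 3 (value -2): max_ending_here = 25, max_so_far = 27
Position 4 (value 6): max_ending_here = 31, max_so_far = 31
Position 5 (value 12): max_ending_here = 43, max_so_far = 43
Position 6 (value 9): max_ending_here = 52, max_so_far = 52
Position 7 (value 1): max_ending_here = 53, max_so_far = 53

Maximum subarray: [5, 13, 9, -2, 6, 12, 9, 1]
Maximum sum: 53

The maximum subarray is [5, 13, 9, -2, 6, 12, 9, 1] with sum 53. This subarray runs from index 0 to index 7.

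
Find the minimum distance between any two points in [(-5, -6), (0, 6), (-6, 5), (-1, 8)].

Computing all pairwise distances among 4 points:

d((-5, -6), (0, 6)) = 13.0
d((-5, -6), (-6, 5)) = 11.0454
d((-5, -6), (-1, 8)) = 14.5602
d((0, 6), (-6, 5)) = 6.0828
d((0, 6), (-1, 8)) = 2.2361 <-- minimum
d((-6, 5), (-1, 8)) = 5.831

Closest pair: (0, 6) and (-1, 8) with distance 2.2361

The closest pair is (0, 6) and (-1, 8) with Euclidean distance 2.2361. For 4 points, brute-force pairwise comparison is shown above. For large n, the divide-and-conquer algorithm (sort by x, recurse on halves, check the dividing strip) achieves O(n log n).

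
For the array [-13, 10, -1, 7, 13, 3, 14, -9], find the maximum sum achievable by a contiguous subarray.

Using Kadane's algorithm on [-13, 10, -1, 7, 13, 3, 14, -9]:

Scanning through the array:
Position 1 (value 10): max_ending_here = 10, max_so_far = 10
Position 2 (value -1): max_ending_here = 9, max_so_far = 10
Position 3 (value 7): max_ending_here = 16, max_so_far = 16
Position 4 (value 13): max_ending_here = 29, max_so_far = 29
Position 5 (value 3): max_ending_here = 32, max_so_far = 32
Position 6 (value 14): max_ending_here = 46, max_so_far = 46
Position 7 (value -9): max_ending_here = 37, max_so_far = 46

Maximum subarray: [10, -1, 7, 13, 3, 14]
Maximum sum: 46

The maximum subarray is [10, -1, 7, 13, 3, 14] with sum 46. This subarray runs from index 1 to index 6.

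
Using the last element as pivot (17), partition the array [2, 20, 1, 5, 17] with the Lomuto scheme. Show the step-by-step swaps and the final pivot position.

Lomuto partition with pivot = 17:

Initial array: [2, 20, 1, 5, 17]

arr[0]=2 <= 17: swap with position 0, array becomes [2, 20, 1, 5, 17]
arr[1]=20 > 17: no swap
arr[2]=1 <= 17: swap with position 1, array becomes [2, 1, 20, 5, 17]
arr[3]=5 <= 17: swap with position 2, array becomes [2, 1, 5, 20, 17]

Place pivot at position 3: [2, 1, 5, 17, 20]
Pivot position: 3

After partitioning with pivot 17, the array becomes [2, 1, 5, 17, 20]. The pivot is placed at index 3. All elements to the left of the pivot are <= 17, and all elements to the right are > 17.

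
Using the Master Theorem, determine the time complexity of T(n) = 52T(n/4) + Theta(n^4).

Master Theorem for T(n) = 52T(n/4) + O(n^4):

a = 52, b = 4, c = 4
log_b(a) = log_4(52) = 2.8502

Case 3: c = 4 > log_4(52) = 2.8502
T(n) = O(n^4) = O(n^4)

For T(n) = 52T(n/4) + O(n^4): log_4(52) = 2.8502. This is Case 3 of the Master Theorem (c > log_b(a), work dominated by root), giving O(n^4).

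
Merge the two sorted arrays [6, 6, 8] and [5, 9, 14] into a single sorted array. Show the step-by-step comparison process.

Merging process:

Compare 6 vs 5: take 5 from right. Merged: [5]
Compare 6 vs 9: take 6 from left. Merged: [5, 6]
Compare 6 vs 9: take 6 from left. Merged: [5, 6, 6]
Compare 8 vs 9: take 8 from left. Merged: [5, 6, 6, 8]
Append remaining from right: [9, 14]. Merged: [5, 6, 6, 8, 9, 14]

Final merged array: [5, 6, 6, 8, 9, 14]
Total comparisons: 4

The merged array is [5, 6, 6, 8, 9, 14], requiring 4 comparisons. The merge step runs in O(n) time where n is the total number of elements.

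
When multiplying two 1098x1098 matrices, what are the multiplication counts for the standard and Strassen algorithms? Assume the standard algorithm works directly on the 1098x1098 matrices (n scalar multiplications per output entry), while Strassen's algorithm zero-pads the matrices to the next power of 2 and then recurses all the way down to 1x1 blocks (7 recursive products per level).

Matrix multiplication for 1098x1098 matrices:

Strassen's algorithm requires power-of-2 dimensions. Pad 1098x1098 to 2048x2048 (next power of 2).

Standard algorithm: 1098^3 = 1323753192 multiplications
Strassen's algorithm: 7^(log2(2048)) = 7^11 = 1977326743 multiplications
Difference: 1323753192 - 1977326743 = -653573551 (Strassen uses MORE here due to padding overhead — for small or just-over-power-of-2 n, padding can outweigh the per-level savings)

Standard: 1323753192 multiplications (1098^3). Strassen: 1977326743 multiplications (7^11, after padding to 2048x2048). Strassen reduces 8 recursive multiplications to 7 at each level.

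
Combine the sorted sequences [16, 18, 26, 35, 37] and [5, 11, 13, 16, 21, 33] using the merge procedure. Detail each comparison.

Merging process:

Compare 16 vs 5: take 5 from right. Merged: [5]
Compare 16 vs 11: take 11 from right. Merged: [5, 11]
Compare 16 vs 13: take 13 from right. Merged: [5, 11, 13]
Compare 16 vs 16: take 16 from left. Merged: [5, 11, 13, 16]
Compare 18 vs 16: take 16 from right. Merged: [5, 11, 13, 16, 16]
Compare 18 vs 21: take 18 from left. Merged: [5, 11, 13, 16, 16, 18]
Compare 26 vs 21: take 21 from right. Merged: [5, 11, 13, 16, 16, 18, 21]
Compare 26 vs 33: take 26 from left. Merged: [5, 11, 13, 16, 16, 18, 21, 26]
Compare 35 vs 33: take 33 from right. Merged: [5, 11, 13, 16, 16, 18, 21, 26, 33]
Append remaining from left: [35, 37]. Merged: [5, 11, 13, 16, 16, 18, 21, 26, 33, 35, 37]

Final merged array: [5, 11, 13, 16, 16, 18, 21, 26, 33, 35, 37]
Total comparisons: 9

The merged array is [5, 11, 13, 16, 16, 18, 21, 26, 33, 35, 37], requiring 9 comparisons. The merge step runs in O(n) time where n is the total number of elements.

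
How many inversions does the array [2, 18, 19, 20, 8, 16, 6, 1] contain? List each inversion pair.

Finding inversions in [2, 18, 19, 20, 8, 16, 6, 1]:

(0, 7): arr[0]=2 > arr[7]=1
(1, 4): arr[1]=18 > arr[4]=8
(1, 5): arr[1]=18 > arr[5]=16
(1, 6): arr[1]=18 > arr[6]=6
(1, 7): arr[1]=18 > arr[7]=1
(2, 4): arr[2]=19 > arr[4]=8
(2, 5): arr[2]=19 > arr[5]=16
(2, 6): arr[2]=19 > arr[6]=6
(2, 7): arr[2]=19 > arr[7]=1
(3, 4): arr[3]=20 > arr[4]=8
(3, 5): arr[3]=20 > arr[5]=16
(3, 6): arr[3]=20 > arr[6]=6
(3, 7): arr[3]=20 > arr[7]=1
(4, 6): arr[4]=8 > arr[6]=6
(4, 7): arr[4]=8 > arr[7]=1
(5, 6): arr[5]=16 > arr[6]=6
(5, 7): arr[5]=16 > arr[7]=1
(6, 7): arr[6]=6 > arr[7]=1

Total inversions: 18

The array has 18 inversion(s): (0,7), (1,4), (1,5), (1,6), (1,7), (2,4), (2,5), (2,6), (2,7), (3,4), (3,5), (3,6), (3,7), (4,6), (4,7), (5,6), (5,7), (6,7). Each pair (i,j) satisfies i < j and arr[i] > arr[j].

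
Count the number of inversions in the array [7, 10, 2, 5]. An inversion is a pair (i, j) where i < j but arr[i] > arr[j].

Finding inversions in [7, 10, 2, 5]:

(0, 2): arr[0]=7 > arr[2]=2
(0, 3): arr[0]=7 > arr[3]=5
(1, 2): arr[1]=10 > arr[2]=2
(1, 3): arr[1]=10 > arr[3]=5

Total inversions: 4

The array has 4 inversion(s): (0,2), (0,3), (1,2), (1,3). Each pair (i,j) satisfies i < j and arr[i] > arr[j].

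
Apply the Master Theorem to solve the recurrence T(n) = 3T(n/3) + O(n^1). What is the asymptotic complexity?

Master Theorem for T(n) = 3T(n/3) + O(n^1):

a = 3, b = 3, c = 1
log_b(a) = log_3(3) = 1.0000

Case 2: c = 1 = log_3(3) = 1.0000
T(n) = O(n^1 log n) = O(n log n)

For T(n) = 3T(n/3) + O(n^1): log_3(3) = 1.0000. This is Case 2 of the Master Theorem (c = log_b(a), equal work at all levels), giving O(n log n).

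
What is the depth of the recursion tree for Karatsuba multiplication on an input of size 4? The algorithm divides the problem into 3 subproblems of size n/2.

For divide and conquer with division factor 2:

Problem sizes at each level:
Level 0: 4
Level 1: 2
Level 2: 1

The root is level 0 and the size-1 base case is level 2 (the tree spans levels 0 through 2, i.e. 3 levels counting the root), so the depth is the number of divisions: log_2(4) = 2

The recursion tree depth is log_2(4) = 2. At each level, the problem size is divided by 2, so it takes 2 divisions to reduce to a base case of size 1. The algorithm makes 3 recursive calls at each level.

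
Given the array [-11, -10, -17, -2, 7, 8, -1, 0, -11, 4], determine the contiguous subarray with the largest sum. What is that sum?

Using Kadane's algorithm on [-11, -10, -17, -2, 7, 8, -1, 0, -11, 4]:

Scanning through the array:
Position 1 (value -10): max_ending_here = -10, max_so_far = -10
Position 2 (value -17): max_ending_here = -17, max_so_far = -10
Position 3 (value -2): max_ending_here = -2, max_so_far = -2
Position 4 (value 7): max_ending_here = 7, max_so_far = 7
Position 5 (value 8): max_ending_here = 15, max_so_far = 15
Position 6 (value -1): max_ending_here = 14, max_so_far = 15
Position 7 (value 0): max_ending_here = 14, max_so_far = 15
Position 8 (value -11): max_ending_here = 3, max_so_far = 15
Position 9 (value 4): max_ending_here = 7, max_so_far = 15

Maximum subarray: [7, 8]
Maximum sum: 15

The maximum subarray is [7, 8] with sum 15. This subarray runs from index 4 to index 5.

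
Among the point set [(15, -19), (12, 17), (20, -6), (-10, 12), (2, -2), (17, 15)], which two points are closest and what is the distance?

Computing all pairwise distances among 6 points:

d((15, -19), (12, 17)) = 36.1248
d((15, -19), (20, -6)) = 13.9284
d((15, -19), (-10, 12)) = 39.8246
d((15, -19), (2, -2)) = 21.4009
d((15, -19), (17, 15)) = 34.0588
d((12, 17), (20, -6)) = 24.3516
d((12, 17), (-10, 12)) = 22.561
d((12, 17), (2, -2)) = 21.4709
d((12, 17), (17, 15)) = 5.3852 <-- minimum
d((20, -6), (-10, 12)) = 34.9857
d((20, -6), (2, -2)) = 18.4391
d((20, -6), (17, 15)) = 21.2132
d((-10, 12), (2, -2)) = 18.4391
d((-10, 12), (17, 15)) = 27.1662
d((2, -2), (17, 15)) = 22.6716

Closest pair: (12, 17) and (17, 15) with distance 5.3852

The closest pair is (12, 17) and (17, 15) with Euclidean distance 5.3852. For 6 points, brute-force pairwise comparison is shown above. For large n, the divide-and-conquer algorithm (sort by x, recurse on halves, check the dividing strip) achieves O(n log n).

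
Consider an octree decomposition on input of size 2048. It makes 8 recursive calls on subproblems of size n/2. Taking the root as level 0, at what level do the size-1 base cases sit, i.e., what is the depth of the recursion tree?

For divide and conquer with division factor 2:

Problem sizes at each level:
Level 0: 2048
Level 1: 1024
Level 2: 512
Level 3: 256
Level 4: 128
Level 5: 64
Level 6: 32
Level 7: 16
Level 8: 8
Level 9: 4
Level 10: 2
Level 11: 1

The root is level 0 and the size-1 base case is level 11 (the tree spans levels 0 through 11, i.e. 12 levels counting the root), so the depth is the number of divisions: log_2(2048) = 11

The recursion tree depth is log_2(2048) = 11. At each level, the problem size is divided by 2, so it takes 11 divisions to reduce to a base case of size 1. The algorithm makes 8 recursive calls at each level.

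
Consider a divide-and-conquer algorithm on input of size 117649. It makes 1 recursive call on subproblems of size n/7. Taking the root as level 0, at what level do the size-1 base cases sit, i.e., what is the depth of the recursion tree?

For divide and conquer with division factor 7:

Problem sizes at each level:
Level 0: 117649
Level 1: 16807
Level 2: 2401
Level 3: 343
Level 4: 49
Level 5: 7
Level 6: 1

The root is level 0 and the size-1 base case is level 6 (the tree spans levels 0 through 6, i.e. 7 levels counting the root), so the depth is the number of divisions: log_7(117649) = 6

The recursion tree depth is log_7(117649) = 6. At each level, the problem size is divided by 7, so it takes 6 divisions to reduce to a base case of size 1. The algorithm makes 1 recursive call at each level.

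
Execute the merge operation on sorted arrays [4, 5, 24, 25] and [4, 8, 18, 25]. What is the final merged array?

Merging process:

Compare 4 vs 4: take 4 from left. Merged: [4]
Compare 5 vs 4: take 4 from right. Merged: [4, 4]
Compare 5 vs 8: take 5 from left. Merged: [4, 4, 5]
Compare 24 vs 8: take 8 from right. Merged: [4, 4, 5, 8]
Compare 24 vs 18: take 18 from right. Merged: [4, 4, 5, 8, 18]
Compare 24 vs 25: take 24 from left. Merged: [4, 4, 5, 8, 18, 24]
Compare 25 vs 25: take 25 from left. Merged: [4, 4, 5, 8, 18, 24, 25]
Append remaining from right: [25]. Merged: [4, 4, 5, 8, 18, 24, 25, 25]

Final merged array: [4, 4, 5, 8, 18, 24, 25, 25]
Total comparisons: 7

The merged array is [4, 4, 5, 8, 18, 24, 25, 25], requiring 7 comparisons. The merge step runs in O(n) time where n is the total number of elements.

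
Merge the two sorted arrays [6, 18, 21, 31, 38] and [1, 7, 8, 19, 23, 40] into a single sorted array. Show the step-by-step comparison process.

Merging process:

Compare 6 vs 1: take 1 from right. Merged: [1]
Compare 6 vs 7: take 6 from left. Merged: [1, 6]
Compare 18 vs 7: take 7 from right. Merged: [1, 6, 7]
Compare 18 vs 8: take 8 from right. Merged: [1, 6, 7, 8]
Compare 18 vs 19: take 18 from left. Merged: [1, 6, 7, 8, 18]
Compare 21 vs 19: take 19 from right. Merged: [1, 6, 7, 8, 18, 19]
Compare 21 vs 23: take 21 from left. Merged: [1, 6, 7, 8, 18, 19, 21]
Compare 31 vs 23: take 23 from right. Merged: [1, 6, 7, 8, 18, 19, 21, 23]
Compare 31 vs 40: take 31 from left. Merged: [1, 6, 7, 8, 18, 19, 21, 23, 31]
Compare 38 vs 40: take 38 from left. Merged: [1, 6, 7, 8, 18, 19, 21, 23, 31, 38]
Append remaining from right: [40]. Merged: [1, 6, 7, 8, 18, 19, 21, 23, 31, 38, 40]

Final merged array: [1, 6, 7, 8, 18, 19, 21, 23, 31, 38, 40]
Total comparisons: 10

The merged array is [1, 6, 7, 8, 18, 19, 21, 23, 31, 38, 40], requiring 10 comparisons. The merge step runs in O(n) time where n is the total number of elements.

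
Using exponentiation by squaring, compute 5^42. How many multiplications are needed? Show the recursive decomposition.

Computing 5^42 by squaring (build up from 5^1; each line after the first costs one multiplication):

5^1 = 5
5^2 = (5^1)^2 = 5^2 = 25
5^4 = (5^2)^2 = 25^2 = 625
5^5 = 5 * 5^4 = 5 * 625 = 3125
5^10 = (5^5)^2 = 3125^2 = 9765625
5^20 = (5^10)^2 = 9765625^2 = 95367431640625
5^21 = 5 * 5^20 = 5 * 95367431640625 = 476837158203125
5^42 = (5^21)^2 = 476837158203125^2 = 227373675443232059478759765625

Result: 227373675443232059478759765625
Multiplications needed: 7 (7 lines after 5^1)

5^42 = 227373675443232059478759765625. Using exponentiation by squaring, this requires 7 multiplications. The key idea: if the exponent is even, square the half-power; if odd, multiply by the base once.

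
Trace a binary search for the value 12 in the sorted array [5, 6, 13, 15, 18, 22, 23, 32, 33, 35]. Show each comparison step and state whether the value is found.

Binary search for 12 in [5, 6, 13, 15, 18, 22, 23, 32, 33, 35]:

lo=0, hi=9, mid=4, arr[mid]=18 -> 18 > 12, search left half
lo=0, hi=3, mid=1, arr[mid]=6 -> 6 < 12, search right half
lo=2, hi=3, mid=2, arr[mid]=13 -> 13 > 12, search left half
lo=2 > hi=1, target 12 not found

Binary search determines that 12 is not in the array after 3 comparisons. The search space was exhausted without finding the target.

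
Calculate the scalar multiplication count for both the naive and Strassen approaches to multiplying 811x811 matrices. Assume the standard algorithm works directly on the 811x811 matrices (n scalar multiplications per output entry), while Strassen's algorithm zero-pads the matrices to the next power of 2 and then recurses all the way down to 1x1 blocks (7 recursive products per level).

Matrix multiplication for 811x811 matrices:

Strassen's algorithm requires power-of-2 dimensions. Pad 811x811 to 1024x1024 (next power of 2).

Standard algorithm: 811^3 = 533411731 multiplications
Strassen's algorithm: 7^(log2(1024)) = 7^10 = 282475249 multiplications
Savings: 533411731 - 282475249 = 250936482 multiplications

Standard: 533411731 multiplications (811^3). Strassen: 282475249 multiplications (7^10, after padding to 1024x1024). Strassen reduces 8 recursive multiplications to 7 at each level.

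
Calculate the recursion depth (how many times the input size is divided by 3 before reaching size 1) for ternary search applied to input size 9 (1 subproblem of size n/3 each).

For divide and conquer with division factor 3:

Problem sizes at each level:
Level 0: 9
Level 1: 3
Level 2: 1

The root is level 0 and the size-1 base case is level 2 (the tree spans levels 0 through 2, i.e. 3 levels counting the root), so the depth is the number of divisions: log_3(9) = 2

The recursion tree depth is log_3(9) = 2. At each level, the problem size is divided by 3, so it takes 2 divisions to reduce to a base case of size 1. The algorithm makes 1 recursive call at each level.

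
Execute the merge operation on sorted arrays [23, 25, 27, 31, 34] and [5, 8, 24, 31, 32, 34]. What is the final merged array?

Merging process:

Compare 23 vs 5: take 5 from right. Merged: [5]
Compare 23 vs 8: take 8 from right. Merged: [5, 8]
Compare 23 vs 24: take 23 from left. Merged: [5, 8, 23]
Compare 25 vs 24: take 24 from right. Merged: [5, 8, 23, 24]
Compare 25 vs 31: take 25 from left. Merged: [5, 8, 23, 24, 25]
Compare 27 vs 31: take 27 from left. Merged: [5, 8, 23, 24, 25, 27]
Compare 31 vs 31: take 31 from left. Merged: [5, 8, 23, 24, 25, 27, 31]
Compare 34 vs 31: take 31 from right. Merged: [5, 8, 23, 24, 25, 27, 31, 31]
Compare 34 vs 32: take 32 from right. Merged: [5, 8, 23, 24, 25, 27, 31, 31, 32]
Compare 34 vs 34: take 34 from left. Merged: [5, 8, 23, 24, 25, 27, 31, 31, 32, 34]
Append remaining from right: [34]. Merged: [5, 8, 23, 24, 25, 27, 31, 31, 32, 34, 34]

Final merged array: [5, 8, 23, 24, 25, 27, 31, 31, 32, 34, 34]
Total comparisons: 10

The merged array is [5, 8, 23, 24, 25, 27, 31, 31, 32, 34, 34], requiring 10 comparisons. The merge step runs in O(n) time where n is the total number of elements.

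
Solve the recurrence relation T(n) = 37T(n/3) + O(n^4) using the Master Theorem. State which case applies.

Master Theorem for T(n) = 37T(n/3) + O(n^4):

a = 37, b = 3, c = 4
log_b(a) = log_3(37) = 3.2868

Case 3: c = 4 > log_3(37) = 3.2868
T(n) = O(n^4) = O(n^4)

For T(n) = 37T(n/3) + O(n^4): log_3(37) = 3.2868. This is Case 3 of the Master Theorem (c > log_b(a), work dominated by root), giving O(n^4).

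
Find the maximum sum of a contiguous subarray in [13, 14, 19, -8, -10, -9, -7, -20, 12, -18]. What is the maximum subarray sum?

Using Kadane's algorithm on [13, 14, 19, -8, -10, -9, -7, -20, 12, -18]:

Scanning through the array:
Position 1 (value 14): max_ending_here = 27, max_so_far = 27
Position 2 (value 19): max_ending_here = 46, max_so_far = 46
Position 3 (value -8): max_ending_here = 38, max_so_far = 46
Position 4 (value -10): max_ending_here = 28, max_so_far = 46
Position 5 (value -9): max_ending_here = 19, max_so_far = 46
Position 6 (value -7): max_ending_here = 12, max_so_far = 46
Position 7 (value -20): max_ending_here = -8, max_so_far = 46
Position 8 (value 12): max_ending_here = 12, max_so_far = 46
Position 9 (value -18): max_ending_here = -6, max_so_far = 46

Maximum subarray: [13, 14, 19]
Maximum sum: 46

The maximum subarray is [13, 14, 19] with sum 46. This subarray runs from index 0 to index 2.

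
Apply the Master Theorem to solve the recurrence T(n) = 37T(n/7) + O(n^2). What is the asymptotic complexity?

Master Theorem for T(n) = 37T(n/7) + O(n^2):

a = 37, b = 7, c = 2
log_b(a) = log_7(37) = 1.8556

Case 3: c = 2 > log_7(37) = 1.8556
T(n) = O(n^2) = O(n^2)

For T(n) = 37T(n/7) + O(n^2): log_7(37) = 1.8556. This is Case 3 of the Master Theorem (c > log_b(a), work dominated by root), giving O(n^2).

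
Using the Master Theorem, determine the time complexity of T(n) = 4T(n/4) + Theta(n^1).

Master Theorem for T(n) = 4T(n/4) + O(n^1):

a = 4, b = 4, c = 1
log_b(a) = log_4(4) = 1.0000

Case 2: c = 1 = log_4(4) = 1.0000
T(n) = O(n^1 log n) = O(n log n)

For T(n) = 4T(n/4) + O(n^1): log_4(4) = 1.0000. This is Case 2 of the Master Theorem (c = log_b(a), equal work at all levels), giving O(n log n).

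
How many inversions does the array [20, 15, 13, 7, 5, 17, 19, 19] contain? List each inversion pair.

Finding inversions in [20, 15, 13, 7, 5, 17, 19, 19]:

(0, 1): arr[0]=20 > arr[1]=15
(0, 2): arr[0]=20 > arr[2]=13
(0, 3): arr[0]=20 > arr[3]=7
(0, 4): arr[0]=20 > arr[4]=5
(0, 5): arr[0]=20 > arr[5]=17
(0, 6): arr[0]=20 > arr[6]=19
(0, 7): arr[0]=20 > arr[7]=19
(1, 2): arr[1]=15 > arr[2]=13
(1, 3): arr[1]=15 > arr[3]=7
(1, 4): arr[1]=15 > arr[4]=5
(2, 3): arr[2]=13 > arr[3]=7
(2, 4): arr[2]=13 > arr[4]=5
(3, 4): arr[3]=7 > arr[4]=5

Total inversions: 13

The array has 13 inversion(s): (0,1), (0,2), (0,3), (0,4), (0,5), (0,6), (0,7), (1,2), (1,3), (1,4), (2,3), (2,4), (3,4). Each pair (i,j) satisfies i < j and arr[i] > arr[j].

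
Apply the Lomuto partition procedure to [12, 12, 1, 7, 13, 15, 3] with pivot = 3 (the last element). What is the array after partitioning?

Lomuto partition with pivot = 3:

Initial array: [12, 12, 1, 7, 13, 15, 3]

arr[0]=12 > 3: no swap
arr[1]=12 > 3: no swap
arr[2]=1 <= 3: swap with position 0, array becomes [1, 12, 12, 7, 13, 15, 3]
arr[3]=7 > 3: no swap
arr[4]=13 > 3: no swap
arr[5]=15 > 3: no swap

Place pivot at position 1: [1, 3, 12, 7, 13, 15, 12]
Pivot position: 1

After partitioning with pivot 3, the array becomes [1, 3, 12, 7, 13, 15, 12]. The pivot is placed at index 1. All elements to the left of the pivot are <= 3, and all elements to the right are > 3.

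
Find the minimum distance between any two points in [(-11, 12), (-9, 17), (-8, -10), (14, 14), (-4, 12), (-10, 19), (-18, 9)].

Computing all pairwise distances among 7 points:

d((-11, 12), (-9, 17)) = 5.3852
d((-11, 12), (-8, -10)) = 22.2036
d((-11, 12), (14, 14)) = 25.0799
d((-11, 12), (-4, 12)) = 7.0
d((-11, 12), (-10, 19)) = 7.0711
d((-11, 12), (-18, 9)) = 7.6158
d((-9, 17), (-8, -10)) = 27.0185
d((-9, 17), (14, 14)) = 23.1948
d((-9, 17), (-4, 12)) = 7.0711
d((-9, 17), (-10, 19)) = 2.2361 <-- minimum
d((-9, 17), (-18, 9)) = 12.0416
d((-8, -10), (14, 14)) = 32.5576
d((-8, -10), (-4, 12)) = 22.3607
d((-8, -10), (-10, 19)) = 29.0689
d((-8, -10), (-18, 9)) = 21.4709
d((14, 14), (-4, 12)) = 18.1108
d((14, 14), (-10, 19)) = 24.5153
d((14, 14), (-18, 9)) = 32.3883
d((-4, 12), (-10, 19)) = 9.2195
d((-4, 12), (-18, 9)) = 14.3178
d((-10, 19), (-18, 9)) = 12.8062

Closest pair: (-9, 17) and (-10, 19) with distance 2.2361

The closest pair is (-9, 17) and (-10, 19) with Euclidean distance 2.2361. For 7 points, brute-force pairwise comparison is shown above. For large n, the divide-and-conquer algorithm (sort by x, recurse on halves, check the dividing strip) achieves O(n log n).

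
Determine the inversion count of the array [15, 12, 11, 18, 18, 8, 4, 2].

Finding inversions in [15, 12, 11, 18, 18, 8, 4, 2]:

(0, 1): arr[0]=15 > arr[1]=12
(0, 2): arr[0]=15 > arr[2]=11
(0, 5): arr[0]=15 > arr[5]=8
(0, 6): arr[0]=15 > arr[6]=4
(0, 7): arr[0]=15 > arr[7]=2
(1, 2): arr[1]=12 > arr[2]=11
(1, 5): arr[1]=12 > arr[5]=8
(1, 6): arr[1]=12 > arr[6]=4
(1, 7): arr[1]=12 > arr[7]=2
(2, 5): arr[2]=11 > arr[5]=8
(2, 6): arr[2]=11 > arr[6]=4
(2, 7): arr[2]=11 > arr[7]=2
(3, 5): arr[3]=18 > arr[5]=8
(3, 6): arr[3]=18 > arr[6]=4
(3, 7): arr[3]=18 > arr[7]=2
(4, 5): arr[4]=18 > arr[5]=8
(4, 6): arr[4]=18 > arr[6]=4
(4, 7): arr[4]=18 > arr[7]=2
(5, 6): arr[5]=8 > arr[6]=4
(5, 7): arr[5]=8 > arr[7]=2
(6, 7): arr[6]=4 > arr[7]=2

Total inversions: 21

The array has 21 inversion(s): (0,1), (0,2), (0,5), (0,6), (0,7), (1,2), (1,5), (1,6), (1,7), (2,5), (2,6), (2,7), (3,5), (3,6), (3,7), (4,5), (4,6), (4,7), (5,6), (5,7), (6,7). Each pair (i,j) satisfies i < j and arr[i] > arr[j].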